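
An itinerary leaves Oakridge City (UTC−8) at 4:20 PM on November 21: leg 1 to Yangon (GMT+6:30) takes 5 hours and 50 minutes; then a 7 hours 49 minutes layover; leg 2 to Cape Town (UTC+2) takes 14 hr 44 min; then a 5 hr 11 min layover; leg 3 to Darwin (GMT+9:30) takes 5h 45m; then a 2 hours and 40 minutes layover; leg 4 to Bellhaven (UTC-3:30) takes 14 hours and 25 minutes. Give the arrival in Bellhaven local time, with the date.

5:14 AM on Nov 24

Convert departure to UTC: 4:20 PM + 8:00 = 12:20 AM UTC on Nov 22.
Add 5 hours and 50 minutes leg 1 → 6:10 AM UTC.
Add 7 hours and 49 minutes layover in Yangon → 1:59 PM UTC.
Add 14 hours 44 minutes leg 2 → 4:43 AM UTC (Nov 23).
Add 5 hours and 11 minutes layover in Cape Town → 9:54 AM UTC.
Add 5 hours 45 minutes leg 3 → 3:39 PM UTC.
Add 2 hours 40 minutes layover in Darwin → 6:19 PM UTC.
Add 14 hours and 25 minutes leg 4 → 8:44 AM UTC (Nov 24).
Bellhaven is UTC−3:30, so local arrival = 8:44 AM − 3:30 = 5:14 AM on Nov 24.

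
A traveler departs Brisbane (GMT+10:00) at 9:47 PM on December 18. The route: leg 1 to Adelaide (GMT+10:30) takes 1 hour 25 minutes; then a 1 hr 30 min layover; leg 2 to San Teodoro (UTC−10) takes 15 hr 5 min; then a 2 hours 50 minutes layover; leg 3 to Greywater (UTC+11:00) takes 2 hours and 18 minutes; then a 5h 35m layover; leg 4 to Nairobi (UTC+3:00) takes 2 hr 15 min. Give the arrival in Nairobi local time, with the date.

9:45 PM on December 19

Convert departure to UTC: 9:47 PM − 10:00 = 11:47 AM UTC on Dec 18.
Add 1 hour and 25 minutes leg 1 → 1:12 PM UTC.
Add 1 hour 30 minutes layover in Adelaide → 2:42 PM UTC.
Add 15 hours and 5 minutes leg 2 → 5:47 AM UTC (Dec 19).
Add 2 hours and 50 minutes layover in San Teodoro → 8:37 AM UTC.
Add 2 hours 18 minutes leg 3 → 10:55 AM UTC.
Add 5 hours 35 minutes layover in Greywater → 4:30 PM UTC.
Add 2 hours 15 minutes leg 4 → 6:45 PM UTC.
Nairobi is UTC+3:00, so local arrival = 6:45 PM + 3:00 = 9:45 PM on Dec 19.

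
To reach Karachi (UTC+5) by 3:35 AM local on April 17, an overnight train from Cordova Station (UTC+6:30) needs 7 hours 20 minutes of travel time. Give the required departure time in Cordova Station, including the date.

9:45 PM on Apr 16

Target arrival in UTC: 3:35 AM − 5:00 = 10:35 PM on Apr 16.
Subtract 7 hours and 20 minutes → departure 3:15 PM UTC on Apr 16.
Cordova Station is UTC+6:30: 3:15 PM + 6:30 = 9:45 PM on Apr 16.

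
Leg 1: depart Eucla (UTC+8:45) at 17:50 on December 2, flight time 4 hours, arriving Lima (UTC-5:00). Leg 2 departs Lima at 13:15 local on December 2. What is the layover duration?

Convert departure to UTC: 17:50 − 8:45 = 09:05 UTC on Dec 2.
Add 4 hours flight time → 13:05 UTC.
Lima is UTC−5:00, so local arrival = 13:05 − 5:00 = 08:05 on Dec 2.
Layover = 13:15 − 08:05 = 5 hours 10 minutes.

5 hours 10 minutes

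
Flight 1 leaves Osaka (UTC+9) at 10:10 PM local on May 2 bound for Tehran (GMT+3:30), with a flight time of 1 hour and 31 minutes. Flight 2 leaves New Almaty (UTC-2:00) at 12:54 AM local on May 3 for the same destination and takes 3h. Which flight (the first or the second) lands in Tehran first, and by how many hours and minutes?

Flight 1 in UTC: 10:10 PM − 9:00 = 1:10 PM on May 2.
+1 hour 31 minutes → arrive 2:41 PM UTC on May 2.
Flight 2 in UTC: 12:54 AM + 2:00 = 2:54 AM on May 3.
+3 hours → arrive 5:54 AM UTC on May 3.
Flight 1 lands earlier by 15 hours 13 minutes.

the first, by 15 hours 13 minutes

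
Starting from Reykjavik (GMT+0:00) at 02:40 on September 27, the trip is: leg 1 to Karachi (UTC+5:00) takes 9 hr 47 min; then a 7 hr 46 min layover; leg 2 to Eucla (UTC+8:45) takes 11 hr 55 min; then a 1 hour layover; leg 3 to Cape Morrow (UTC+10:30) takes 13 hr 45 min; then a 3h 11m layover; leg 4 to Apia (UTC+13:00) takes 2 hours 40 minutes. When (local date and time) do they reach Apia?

17:44 on Sep 29

Reykjavik is at UTC+0, so departure is already 02:40 UTC on Sep 27.
Add 9 hours and 47 minutes leg 1 → 12:27 UTC.
Add 7 hours and 46 minutes layover in Karachi → 20:13 UTC.
Add 11 hours 55 minutes leg 2 → 08:08 UTC (Sep 28).
Add 1 hour layover in Eucla → 09:08 UTC.
Add 13 hours and 45 minutes leg 3 → 22:53 UTC.
Add 3 hours and 11 minutes layover in Cape Morrow → 02:04 UTC (Sep 29).
Add 2 hours 40 minutes leg 4 → 04:44 UTC.
Apia is UTC+13:00, so local arrival = 04:44 + 13:00 = 17:44 on Sep 29.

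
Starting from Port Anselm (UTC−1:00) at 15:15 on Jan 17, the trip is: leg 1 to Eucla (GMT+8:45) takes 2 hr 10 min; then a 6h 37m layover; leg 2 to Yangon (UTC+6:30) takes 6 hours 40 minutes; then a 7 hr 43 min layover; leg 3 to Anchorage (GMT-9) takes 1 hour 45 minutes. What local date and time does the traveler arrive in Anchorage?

08:10 on Jan 18

Convert departure to UTC: 15:15 + 1:00 = 16:15 UTC on Jan 17.
Add 2 hours and 10 minutes leg 1 → 18:25 UTC.
Add 6 hours and 37 minutes layover in Eucla → 01:02 UTC (Jan 18).
Add 6 hours 40 minutes leg 2 → 07:42 UTC.
Add 7 hours and 43 minutes layover in Yangon → 15:25 UTC.
Add 1 hour 45 minutes leg 3 → 17:10 UTC.
Anchorage is UTC−9:00, so local arrival = 17:10 − 9:00 = 08:10 on Jan 18.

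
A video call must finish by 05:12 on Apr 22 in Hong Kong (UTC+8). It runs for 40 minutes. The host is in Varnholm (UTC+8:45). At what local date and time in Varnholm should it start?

Target end time in UTC: 05:12 − 8:00 = 21:12 on Apr 21.
Subtract 40 minutes → start 20:32 UTC on Apr 21.
Varnholm is UTC+8:45: 20:32 + 8:45 = 05:17 on Apr 22.

05:17 on April 22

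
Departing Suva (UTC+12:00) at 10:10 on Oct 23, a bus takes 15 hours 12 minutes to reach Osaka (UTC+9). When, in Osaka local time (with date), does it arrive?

Osaka is 3:00 behind Suva.
After 15 hours and 12 minutes it is 01:22 (Oct 24) in Suva.
Shift by the zone difference: 01:22 − 3:00 = 22:22 on Oct 23 in Osaka.

22:22 on October 23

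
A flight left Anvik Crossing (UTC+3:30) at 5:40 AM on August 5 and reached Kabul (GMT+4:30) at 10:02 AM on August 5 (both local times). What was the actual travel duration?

3 hours 22 minutes

Departure in UTC: 5:40 AM − 3:30 = 2:10 AM on Aug 5.
Arrival in UTC: 10:02 AM − 4:30 = 5:32 AM on Aug 5.
Elapsed = 5:32 AM − 2:10 AM = 3 hours 22 minutes.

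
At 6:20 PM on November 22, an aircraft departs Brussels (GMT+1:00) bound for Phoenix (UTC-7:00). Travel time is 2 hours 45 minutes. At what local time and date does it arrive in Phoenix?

Phoenix is 8:00 behind Brussels.
After 2 hours 45 minutes it is 9:05 PM in Brussels.
Shift by the zone difference: 9:05 PM − 8:00 = 1:05 PM on Nov 22 in Phoenix.

1:05 PM on Nov 22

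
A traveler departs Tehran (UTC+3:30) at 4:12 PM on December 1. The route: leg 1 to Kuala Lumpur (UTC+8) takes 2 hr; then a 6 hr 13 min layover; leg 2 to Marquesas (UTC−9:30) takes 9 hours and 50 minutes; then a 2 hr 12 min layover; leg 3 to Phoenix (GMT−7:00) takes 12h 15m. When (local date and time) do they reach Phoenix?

2:12 PM on Dec 2

Convert departure to UTC: 4:12 PM − 3:30 = 12:42 PM UTC on Dec 1.
Add 2 hours leg 1 → 2:42 PM UTC.
Add 6 hours 13 minutes layover in Kuala Lumpur → 8:55 PM UTC.
Add 9 hours and 50 minutes leg 2 → 6:45 AM UTC (Dec 2).
Add 2 hours and 12 minutes layover in Marquesas → 8:57 AM UTC.
Add 12 hours 15 minutes leg 3 → 9:12 PM UTC.
Phoenix is UTC−7:00, so local arrival = 9:12 PM − 7:00 = 2:12 PM on Dec 2.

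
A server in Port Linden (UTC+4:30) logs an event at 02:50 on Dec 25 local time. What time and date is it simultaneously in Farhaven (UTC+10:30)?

08:50 on Dec 25

Farhaven is 6:00 ahead of Port Linden.
Shift by the zone difference: 02:50 + 6:00 = 08:50 on Dec 25 in Farhaven.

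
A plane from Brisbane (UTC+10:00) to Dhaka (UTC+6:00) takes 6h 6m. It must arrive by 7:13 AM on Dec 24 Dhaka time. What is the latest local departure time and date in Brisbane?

Target arrival in UTC: 7:13 AM − 6:00 = 1:13 AM on Dec 24.
Subtract 6 hours 6 minutes → departure 7:07 PM UTC on Dec 23.
Brisbane is UTC+10:00: 7:07 PM + 10:00 = 5:07 AM on Dec 24.

5:07 AM on Dec 24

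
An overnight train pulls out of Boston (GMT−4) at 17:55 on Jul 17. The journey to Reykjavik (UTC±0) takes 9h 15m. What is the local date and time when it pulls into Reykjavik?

07:10 on Jul 18

Convert departure to UTC: 17:55 + 4:00 = 21:55 UTC on Jul 17.
Add 9 hours and 15 minutes travel time → 07:10 UTC (Jul 18).
Reykjavik is UTC+0, so local arrival is the same: 07:10 on Jul 18.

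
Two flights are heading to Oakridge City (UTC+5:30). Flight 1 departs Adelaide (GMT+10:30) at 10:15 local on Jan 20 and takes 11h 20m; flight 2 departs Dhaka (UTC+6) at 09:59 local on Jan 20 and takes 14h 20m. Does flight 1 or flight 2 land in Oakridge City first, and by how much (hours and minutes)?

the first, by 7 hours 14 minutes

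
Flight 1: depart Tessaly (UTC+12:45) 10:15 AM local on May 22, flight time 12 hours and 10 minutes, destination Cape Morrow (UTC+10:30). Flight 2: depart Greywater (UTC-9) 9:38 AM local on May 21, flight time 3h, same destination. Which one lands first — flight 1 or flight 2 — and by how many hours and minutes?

Flight 1 in UTC: 10:15 AM − 12:45 = 9:30 PM on May 21.
+12 hours 10 minutes → arrive 9:40 AM UTC on May 22.
Flight 2 in UTC: 9:38 AM + 9:00 = 6:38 PM on May 21.
+3 hours → arrive 9:38 PM UTC on May 21.
Flight 2 lands earlier by 12 hours 2 minutes.

the second, by 12 hours 2 minutes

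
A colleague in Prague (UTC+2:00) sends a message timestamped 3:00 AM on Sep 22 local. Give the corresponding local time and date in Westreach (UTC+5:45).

6:45 AM on Sep 22

Westreach is 3:45 ahead of Prague.
Shift by the zone difference: 3:00 AM + 3:45 = 6:45 AM on Sep 22 in Westreach.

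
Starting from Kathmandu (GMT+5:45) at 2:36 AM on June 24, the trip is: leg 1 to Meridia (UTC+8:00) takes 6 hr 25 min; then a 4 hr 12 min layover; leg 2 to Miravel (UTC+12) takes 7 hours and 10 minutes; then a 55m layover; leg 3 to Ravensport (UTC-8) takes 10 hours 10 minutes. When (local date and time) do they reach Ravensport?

5:43 PM on Jun 24

Convert departure to UTC: 2:36 AM − 5:45 = 8:51 PM UTC on Jun 23.
Add 6 hours 25 minutes leg 1 → 3:16 AM UTC (Jun 24).
Add 4 hours and 12 minutes layover in Meridia → 7:28 AM UTC.
Add 7 hours and 10 minutes leg 2 → 2:38 PM UTC.
Add 55 minutes layover in Miravel → 3:33 PM UTC.
Add 10 hours and 10 minutes leg 3 → 1:43 AM UTC (Jun 25).
Ravensport is UTC−8:00, so local arrival = 1:43 AM − 8:00 = 5:43 PM on Jun 24.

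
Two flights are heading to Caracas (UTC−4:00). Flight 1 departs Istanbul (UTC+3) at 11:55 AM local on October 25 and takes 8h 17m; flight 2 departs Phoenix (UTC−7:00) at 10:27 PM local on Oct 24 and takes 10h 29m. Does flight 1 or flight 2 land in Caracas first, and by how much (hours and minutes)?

Flight 1 in UTC: 11:55 AM − 3:00 = 8:55 AM on Oct 25.
+8 hours 17 minutes → arrive 5:12 PM UTC on Oct 25.
Flight 2 in UTC: 10:27 PM + 7:00 = 5:27 AM on Oct 25.
+10 hours 29 minutes → arrive 3:56 PM UTC on Oct 25.
Flight 2 lands earlier by 1 hour 16 minutes.

the second, by 1 hour 16 minutes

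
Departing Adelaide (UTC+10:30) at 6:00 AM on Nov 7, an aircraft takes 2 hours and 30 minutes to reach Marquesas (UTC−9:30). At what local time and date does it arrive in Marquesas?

Marquesas is 20:00 behind Adelaide.
After 2 hours 30 minutes it is 8:30 AM in Adelaide.
Shift by the zone difference: 8:30 AM − 20:00 = 12:30 PM on Nov 6 in Marquesas.

12:30 PM on November 6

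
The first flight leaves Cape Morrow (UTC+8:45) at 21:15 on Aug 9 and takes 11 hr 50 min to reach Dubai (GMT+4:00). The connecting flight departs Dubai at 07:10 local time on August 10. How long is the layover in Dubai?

Convert departure to UTC: 21:15 − 8:45 = 12:30 UTC on Aug 9.
Add 11 hours and 50 minutes flight time → 00:20 UTC (Aug 10).
Dubai is UTC+4:00, so local arrival = 00:20 + 4:00 = 04:20 on Aug 10.
Layover = 07:10 − 04:20 = 2 hours 50 minutes.

2 hours 50 minutes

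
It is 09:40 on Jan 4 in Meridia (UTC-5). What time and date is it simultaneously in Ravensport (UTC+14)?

In UTC: 09:40 + 5:00 = 14:40 on Jan 4.
Ravensport is UTC+14:00: 14:40 + 14:00 = 04:40 on Jan 5.

04:40 on January 5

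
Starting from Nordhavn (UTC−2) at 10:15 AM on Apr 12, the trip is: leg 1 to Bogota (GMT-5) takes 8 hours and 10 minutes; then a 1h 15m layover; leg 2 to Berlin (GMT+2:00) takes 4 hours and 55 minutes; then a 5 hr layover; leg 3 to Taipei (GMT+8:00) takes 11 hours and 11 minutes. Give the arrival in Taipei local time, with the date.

2:46 AM on April 14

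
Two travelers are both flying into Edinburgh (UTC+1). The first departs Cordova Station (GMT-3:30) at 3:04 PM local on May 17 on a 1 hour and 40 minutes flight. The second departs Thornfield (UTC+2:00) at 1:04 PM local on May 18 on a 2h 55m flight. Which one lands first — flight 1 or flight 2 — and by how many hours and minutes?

Flight 1 in UTC: 3:04 PM + 3:30 = 6:34 PM on May 17.
+1 hour and 40 minutes → arrive 8:14 PM UTC on May 17.
Flight 2 in UTC: 1:04 PM − 2:00 = 11:04 AM on May 18.
+2 hours and 55 minutes → arrive 1:59 PM UTC on May 18.
Flight 1 lands earlier by 17 hours 45 minutes.

the first, by 17 hours 45 minutes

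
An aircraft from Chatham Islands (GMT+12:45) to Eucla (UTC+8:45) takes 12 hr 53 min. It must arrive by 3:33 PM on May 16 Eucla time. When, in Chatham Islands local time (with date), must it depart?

6:40 AM on May 16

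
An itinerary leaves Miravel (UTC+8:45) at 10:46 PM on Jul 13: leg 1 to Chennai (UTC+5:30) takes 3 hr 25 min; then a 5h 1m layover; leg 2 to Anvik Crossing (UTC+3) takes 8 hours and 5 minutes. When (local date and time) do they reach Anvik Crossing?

9:32 AM on July 14

Convert departure to UTC: 10:46 PM − 8:45 = 2:01 PM UTC on Jul 13.
Add 3 hours and 25 minutes leg 1 → 5:26 PM UTC.
Add 5 hours 1 minute layover in Chennai → 10:27 PM UTC.
Add 8 hours 5 minutes leg 2 → 6:32 AM UTC (Jul 14).
Anvik Crossing is UTC+3:00, so local arrival = 6:32 AM + 3:00 = 9:32 AM on Jul 14.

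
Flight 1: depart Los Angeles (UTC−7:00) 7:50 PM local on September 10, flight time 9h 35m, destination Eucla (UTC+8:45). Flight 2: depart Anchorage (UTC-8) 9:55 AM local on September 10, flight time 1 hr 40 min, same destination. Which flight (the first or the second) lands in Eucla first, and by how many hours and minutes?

Flight 1 in UTC: 7:50 PM + 7:00 = 2:50 AM on Sep 11.
+9 hours 35 minutes → arrive 12:25 PM UTC on Sep 11.
Flight 2 in UTC: 9:55 AM + 8:00 = 5:55 PM on Sep 10.
+1 hour and 40 minutes → arrive 7:35 PM UTC on Sep 10.
Flight 2 lands earlier by 16 hours 50 minutes.

the second, by 16 hours 50 minutes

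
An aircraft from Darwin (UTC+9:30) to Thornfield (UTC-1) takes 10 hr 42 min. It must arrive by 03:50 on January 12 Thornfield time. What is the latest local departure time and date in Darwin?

Target arrival in UTC: 03:50 + 1:00 = 04:50 on Jan 12.
Subtract 10 hours and 42 minutes → departure 18:08 UTC on Jan 11.
Darwin is UTC+9:30: 18:08 + 9:30 = 03:38 on Jan 12.

03:38 on Jan 12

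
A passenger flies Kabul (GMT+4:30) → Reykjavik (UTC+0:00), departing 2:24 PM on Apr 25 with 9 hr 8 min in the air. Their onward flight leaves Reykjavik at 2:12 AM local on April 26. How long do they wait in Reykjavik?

7 hours 10 minutes

Convert departure to UTC: 2:24 PM − 4:30 = 9:54 AM UTC on Apr 25.
Add 9 hours and 8 minutes flight time → 7:02 PM UTC.
Reykjavik is UTC+0, so local arrival is the same: 7:02 PM on Apr 25.
Layover = 2:12 AM − 7:02 PM (+1 day) = 7 hours 10 minutes.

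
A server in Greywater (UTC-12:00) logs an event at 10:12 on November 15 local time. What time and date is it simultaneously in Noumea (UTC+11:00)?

Noumea is 23:00 ahead of Greywater.
Shift by the zone difference: 10:12 + 23:00 = 09:12 on Nov 16 in Noumea.

09:12 on November 16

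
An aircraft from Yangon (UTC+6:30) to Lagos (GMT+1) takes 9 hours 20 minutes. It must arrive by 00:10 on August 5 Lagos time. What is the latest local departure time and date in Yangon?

Target arrival in UTC: 00:10 − 1:00 = 23:10 on Aug 4.
Subtract 9 hours 20 minutes → departure 13:50 UTC on Aug 4.
Yangon is UTC+6:30: 13:50 + 6:30 = 20:20 on Aug 4.

20:20 on Aug 4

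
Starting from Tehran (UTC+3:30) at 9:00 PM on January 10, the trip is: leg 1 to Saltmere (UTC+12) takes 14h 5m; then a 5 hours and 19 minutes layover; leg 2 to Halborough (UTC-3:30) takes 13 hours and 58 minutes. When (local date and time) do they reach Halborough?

Convert departure to UTC: 9:00 PM − 3:30 = 5:30 PM UTC on Jan 10.
Add 14 hours and 5 minutes leg 1 → 7:35 AM UTC (Jan 11).
Add 5 hours and 19 minutes layover in Saltmere → 12:54 PM UTC.
Add 13 hours 58 minutes leg 2 → 2:52 AM UTC (Jan 12).
Halborough is UTC−3:30, so local arrival = 2:52 AM − 3:30 = 11:22 PM on Jan 11.

11:22 PM on Jan 11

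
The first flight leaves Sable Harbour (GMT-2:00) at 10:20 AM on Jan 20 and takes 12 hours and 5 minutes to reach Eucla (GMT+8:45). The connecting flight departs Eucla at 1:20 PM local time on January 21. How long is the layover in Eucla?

Convert departure to UTC: 10:20 AM + 2:00 = 12:20 PM UTC on Jan 20.
Add 12 hours and 5 minutes flight time → 12:25 AM UTC (Jan 21).
Eucla is UTC+8:45, so local arrival = 12:25 AM + 8:45 = 9:10 AM on Jan 21.
Layover = 1:20 PM − 9:10 AM = 4 hours 10 minutes.

4 hours 10 minutes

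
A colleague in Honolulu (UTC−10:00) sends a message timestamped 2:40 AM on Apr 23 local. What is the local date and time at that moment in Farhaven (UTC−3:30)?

9:10 AM on April 23

Farhaven is 6:30 ahead of Honolulu.
Shift by the zone difference: 2:40 AM + 6:30 = 9:10 AM on Apr 23 in Farhaven.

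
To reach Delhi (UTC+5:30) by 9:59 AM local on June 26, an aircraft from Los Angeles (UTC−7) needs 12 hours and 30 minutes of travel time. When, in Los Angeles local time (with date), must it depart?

Target arrival in UTC: 9:59 AM − 5:30 = 4:29 AM on Jun 26.
Subtract 12 hours and 30 minutes → departure 3:59 PM UTC on Jun 25.
Los Angeles is UTC−7:00: 3:59 PM − 7:00 = 8:59 AM on Jun 25.

8:59 AM on June 25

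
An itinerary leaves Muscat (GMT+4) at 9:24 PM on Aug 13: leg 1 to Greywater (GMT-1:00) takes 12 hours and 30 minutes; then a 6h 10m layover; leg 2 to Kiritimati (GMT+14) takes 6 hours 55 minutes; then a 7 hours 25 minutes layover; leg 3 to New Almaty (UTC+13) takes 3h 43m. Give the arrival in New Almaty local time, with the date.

7:07 PM on Aug 15

Convert departure to UTC: 9:24 PM − 4:00 = 5:24 PM UTC on Aug 13.
Add 12 hours and 30 minutes leg 1 → 5:54 AM UTC (Aug 14).
Add 6 hours 10 minutes layover in Greywater → 12:04 PM UTC.
Add 6 hours and 55 minutes leg 2 → 6:59 PM UTC.
Add 7 hours 25 minutes layover in Kiritimati → 2:24 AM UTC (Aug 15).
Add 3 hours 43 minutes leg 3 → 6:07 AM UTC.
New Almaty is UTC+13:00, so local arrival = 6:07 AM + 13:00 = 7:07 PM on Aug 15.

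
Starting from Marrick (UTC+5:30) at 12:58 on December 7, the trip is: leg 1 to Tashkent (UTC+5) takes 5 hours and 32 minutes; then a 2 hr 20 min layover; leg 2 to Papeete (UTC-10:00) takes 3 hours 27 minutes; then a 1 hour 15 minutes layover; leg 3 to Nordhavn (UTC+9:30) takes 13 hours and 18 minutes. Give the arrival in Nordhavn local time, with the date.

Convert departure to UTC: 12:58 − 5:30 = 07:28 UTC on Dec 7.
Add 5 hours 32 minutes leg 1 → 13:00 UTC.
Add 2 hours 20 minutes layover in Tashkent → 15:20 UTC.
Add 3 hours 27 minutes leg 2 → 18:47 UTC.
Add 1 hour and 15 minutes layover in Papeete → 20:02 UTC.
Add 13 hours 18 minutes leg 3 → 09:20 UTC (Dec 8).
Nordhavn is UTC+9:30, so local arrival = 09:20 + 9:30 = 18:50 on Dec 8.

18:50 on December 8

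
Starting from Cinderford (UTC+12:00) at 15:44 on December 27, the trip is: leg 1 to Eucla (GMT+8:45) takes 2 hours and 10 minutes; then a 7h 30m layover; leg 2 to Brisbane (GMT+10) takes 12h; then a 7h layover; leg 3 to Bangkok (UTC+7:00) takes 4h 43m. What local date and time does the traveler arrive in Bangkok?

20:07 on December 28

Convert departure to UTC: 15:44 − 12:00 = 03:44 UTC on Dec 27.
Add 2 hours 10 minutes leg 1 → 05:54 UTC.
Add 7 hours and 30 minutes layover in Eucla → 13:24 UTC.
Add 12 hours leg 2 → 01:24 UTC (Dec 28).
Add 7 hours layover in Brisbane → 08:24 UTC.
Add 4 hours and 43 minutes leg 3 → 13:07 UTC.
Bangkok is UTC+7:00, so local arrival = 13:07 + 7:00 = 20:07 on Dec 28.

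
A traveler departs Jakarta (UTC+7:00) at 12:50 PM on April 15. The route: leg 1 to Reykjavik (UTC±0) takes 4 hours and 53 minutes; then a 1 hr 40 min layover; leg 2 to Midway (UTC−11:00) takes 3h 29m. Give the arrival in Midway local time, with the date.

Convert departure to UTC: 12:50 PM − 7:00 = 5:50 AM UTC on Apr 15.
Add 4 hours and 53 minutes leg 1 → 10:43 AM UTC.
Add 1 hour and 40 minutes layover in Reykjavik → 12:23 PM UTC.
Add 3 hours 29 minutes leg 2 → 3:52 PM UTC.
Midway is UTC−11:00, so local arrival = 3:52 PM − 11:00 = 4:52 AM on Apr 15.

4:52 AM on April 15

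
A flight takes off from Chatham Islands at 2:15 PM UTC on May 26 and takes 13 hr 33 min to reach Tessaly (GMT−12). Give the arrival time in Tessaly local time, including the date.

Departure is given in UTC: 2:15 PM on May 26.
Add 13 hours and 33 minutes → 3:48 AM UTC (May 27).
Tessaly is UTC−12:00: 3:48 AM − 12:00 = 3:48 PM on May 26.

3:48 PM on May 26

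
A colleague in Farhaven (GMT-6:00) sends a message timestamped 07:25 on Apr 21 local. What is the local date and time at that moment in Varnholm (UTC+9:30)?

In UTC: 07:25 + 6:00 = 13:25 on Apr 21.
Varnholm is UTC+9:30: 13:25 + 9:30 = 22:55 on Apr 21.

22:55 on Apr 21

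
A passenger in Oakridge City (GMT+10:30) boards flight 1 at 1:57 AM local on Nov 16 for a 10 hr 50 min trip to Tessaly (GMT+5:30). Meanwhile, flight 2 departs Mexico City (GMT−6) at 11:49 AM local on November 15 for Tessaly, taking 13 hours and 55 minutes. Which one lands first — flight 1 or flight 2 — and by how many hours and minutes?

the first, by 5 hours 27 minutes

Flight 1 in UTC: 1:57 AM − 10:30 = 3:27 PM on Nov 15.
+10 hours and 50 minutes → arrive 2:17 AM UTC on Nov 16.
Flight 2 in UTC: 11:49 AM + 6:00 = 5:49 PM on Nov 15.
+13 hours 55 minutes → arrive 7:44 AM UTC on Nov 16.
Flight 1 lands earlier by 5 hours 27 minutes.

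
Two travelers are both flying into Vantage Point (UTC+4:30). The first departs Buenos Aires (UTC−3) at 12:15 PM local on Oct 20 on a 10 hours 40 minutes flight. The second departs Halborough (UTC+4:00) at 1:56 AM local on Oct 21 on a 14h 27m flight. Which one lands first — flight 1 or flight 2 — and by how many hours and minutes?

Flight 1 in UTC: 12:15 PM + 3:00 = 3:15 PM on Oct 20.
+10 hours 40 minutes → arrive 1:55 AM UTC on Oct 21.
Flight 2 in UTC: 1:56 AM − 4:00 = 9:56 PM on Oct 20.
+14 hours 27 minutes → arrive 12:23 PM UTC on Oct 21.
Flight 1 lands earlier by 10 hours 28 minutes.

the first, by 10 hours 28 minutes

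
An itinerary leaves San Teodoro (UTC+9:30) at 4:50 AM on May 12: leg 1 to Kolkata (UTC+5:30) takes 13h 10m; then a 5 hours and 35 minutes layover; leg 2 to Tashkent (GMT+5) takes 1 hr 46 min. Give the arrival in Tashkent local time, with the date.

8:51 PM on May 12

Convert departure to UTC: 4:50 AM − 9:30 = 7:20 PM UTC on May 11.
Add 13 hours 10 minutes leg 1 → 8:30 AM UTC (May 12).
Add 5 hours 35 minutes layover in Kolkata → 2:05 PM UTC.
Add 1 hour 46 minutes leg 2 → 3:51 PM UTC.
Tashkent is UTC+5:00, so local arrival = 3:51 PM + 5:00 = 8:51 PM on May 12.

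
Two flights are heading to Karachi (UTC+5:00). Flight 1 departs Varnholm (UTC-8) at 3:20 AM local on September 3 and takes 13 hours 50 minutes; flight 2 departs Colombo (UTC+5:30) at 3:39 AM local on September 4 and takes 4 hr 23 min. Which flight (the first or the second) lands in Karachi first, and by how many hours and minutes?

the first, by 1 hour 22 minutes

Flight 1 in UTC: 3:20 AM + 8:00 = 11:20 AM on Sep 3.
+13 hours 50 minutes → arrive 1:10 AM UTC on Sep 4.
Flight 2 in UTC: 3:39 AM − 5:30 = 10:09 PM on Sep 3.
+4 hours 23 minutes → arrive 2:32 AM UTC on Sep 4.
Flight 1 lands earlier by 1 hour 22 minutes.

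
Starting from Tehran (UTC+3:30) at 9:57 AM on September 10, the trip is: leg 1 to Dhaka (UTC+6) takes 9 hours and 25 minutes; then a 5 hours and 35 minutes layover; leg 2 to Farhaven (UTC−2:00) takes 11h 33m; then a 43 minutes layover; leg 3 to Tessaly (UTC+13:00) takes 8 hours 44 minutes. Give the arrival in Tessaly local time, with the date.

Convert departure to UTC: 9:57 AM − 3:30 = 6:27 AM UTC on Sep 10.
Add 9 hours and 25 minutes leg 1 → 3:52 PM UTC.
Add 5 hours and 35 minutes layover in Dhaka → 9:27 PM UTC.
Add 11 hours and 33 minutes leg 2 → 9:00 AM UTC (Sep 11).
Add 43 minutes layover in Farhaven → 9:43 AM UTC.
Add 8 hours 44 minutes leg 3 → 6:27 PM UTC.
Tessaly is UTC+13:00, so local arrival = 6:27 PM + 13:00 = 7:27 AM on Sep 12.

7:27 AM on September 12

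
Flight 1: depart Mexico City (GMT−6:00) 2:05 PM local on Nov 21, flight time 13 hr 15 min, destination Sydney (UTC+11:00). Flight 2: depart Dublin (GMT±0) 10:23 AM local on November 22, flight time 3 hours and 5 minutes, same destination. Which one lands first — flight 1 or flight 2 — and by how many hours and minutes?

the first, by 4 hours 8 minutes

Flight 1 in UTC: 2:05 PM + 6:00 = 8:05 PM on Nov 21.
+13 hours 15 minutes → arrive 9:20 AM UTC on Nov 22.
Flight 2 departs at 10:23 AM UTC (Nov 22).
+3 hours 5 minutes → arrive 1:28 PM UTC on Nov 22.
Flight 1 lands earlier by 4 hours 8 minutes.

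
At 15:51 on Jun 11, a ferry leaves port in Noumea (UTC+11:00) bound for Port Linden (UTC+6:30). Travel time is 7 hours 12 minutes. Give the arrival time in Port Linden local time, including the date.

Convert departure to UTC: 15:51 − 11:00 = 04:51 UTC on Jun 11.
Add 7 hours and 12 minutes travel time → 12:03 UTC.
Port Linden is UTC+6:30, so local arrival = 12:03 + 6:30 = 18:33 on Jun 11.

18:33 on Jun 11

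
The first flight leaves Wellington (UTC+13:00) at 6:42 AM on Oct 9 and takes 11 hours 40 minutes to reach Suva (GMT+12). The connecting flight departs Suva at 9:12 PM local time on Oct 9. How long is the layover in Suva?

Convert departure to UTC: 6:42 AM − 13:00 = 5:42 PM UTC on Oct 8.
Add 11 hours and 40 minutes flight time → 5:22 AM UTC (Oct 9).
Suva is UTC+12:00, so local arrival = 5:22 AM + 12:00 = 5:22 PM on Oct 9.
Layover = 9:12 PM − 5:22 PM = 3 hours 50 minutes.

3 hours 50 minutes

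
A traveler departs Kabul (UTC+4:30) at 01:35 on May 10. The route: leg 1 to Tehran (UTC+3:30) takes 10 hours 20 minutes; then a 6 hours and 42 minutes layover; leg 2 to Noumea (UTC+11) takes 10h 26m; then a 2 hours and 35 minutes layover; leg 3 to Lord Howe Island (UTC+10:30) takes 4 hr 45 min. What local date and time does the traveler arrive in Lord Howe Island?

18:23 on May 11

Convert departure to UTC: 01:35 − 4:30 = 21:05 UTC on May 9.
Add 10 hours 20 minutes leg 1 → 07:25 UTC (May 10).
Add 6 hours 42 minutes layover in Tehran → 14:07 UTC.
Add 10 hours and 26 minutes leg 2 → 00:33 UTC (May 11).
Add 2 hours 35 minutes layover in Noumea → 03:08 UTC.
Add 4 hours and 45 minutes leg 3 → 07:53 UTC.
Lord Howe Island is UTC+10:30, so local arrival = 07:53 + 10:30 = 18:23 on May 11.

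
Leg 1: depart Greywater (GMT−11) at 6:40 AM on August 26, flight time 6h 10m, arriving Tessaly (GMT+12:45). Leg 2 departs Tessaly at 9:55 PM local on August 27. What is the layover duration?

9 hours 20 minutes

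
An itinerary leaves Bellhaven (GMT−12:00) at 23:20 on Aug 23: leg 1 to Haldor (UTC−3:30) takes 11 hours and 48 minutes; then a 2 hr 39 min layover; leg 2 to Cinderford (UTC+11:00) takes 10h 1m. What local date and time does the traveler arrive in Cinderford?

22:48 on August 25

Convert departure to UTC: 23:20 + 12:00 = 11:20 UTC on Aug 24.
Add 11 hours and 48 minutes leg 1 → 23:08 UTC.
Add 2 hours 39 minutes layover in Haldor → 01:47 UTC (Aug 25).
Add 10 hours and 1 minute leg 2 → 11:48 UTC.
Cinderford is UTC+11:00, so local arrival = 11:48 + 11:00 = 22:48 on Aug 25.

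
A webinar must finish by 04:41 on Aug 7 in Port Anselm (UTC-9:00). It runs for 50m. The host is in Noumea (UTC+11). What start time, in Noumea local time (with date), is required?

Target end time in UTC: 04:41 + 9:00 = 13:41 on Aug 7.
Subtract 50 minutes → start 12:51 UTC on Aug 7.
Noumea is UTC+11:00: 12:51 + 11:00 = 23:51 on Aug 7.

23:51 on August 7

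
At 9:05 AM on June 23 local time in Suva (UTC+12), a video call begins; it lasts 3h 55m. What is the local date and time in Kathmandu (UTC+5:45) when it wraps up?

Convert start to UTC: 9:05 AM − 12:00 = 9:05 PM UTC on Jun 22.
Add 3 hours 55 minutes duration → 1:00 AM UTC (Jun 23).
Kathmandu is UTC+5:45, so local end time = 1:00 AM + 5:45 = 6:45 AM on Jun 23.

6:45 AM on June 23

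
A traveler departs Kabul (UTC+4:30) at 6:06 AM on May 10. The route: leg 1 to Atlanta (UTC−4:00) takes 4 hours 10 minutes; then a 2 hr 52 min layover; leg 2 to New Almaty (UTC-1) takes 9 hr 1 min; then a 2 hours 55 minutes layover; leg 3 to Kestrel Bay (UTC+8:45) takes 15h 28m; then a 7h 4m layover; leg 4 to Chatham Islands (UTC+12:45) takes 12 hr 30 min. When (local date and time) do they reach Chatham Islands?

Convert departure to UTC: 6:06 AM − 4:30 = 1:36 AM UTC on May 10.
Add 4 hours and 10 minutes leg 1 → 5:46 AM UTC.
Add 2 hours and 52 minutes layover in Atlanta → 8:38 AM UTC.
Add 9 hours 1 minute leg 2 → 5:39 PM UTC.
Add 2 hours 55 minutes layover in New Almaty → 8:34 PM UTC.
Add 15 hours and 28 minutes leg 3 → 12:02 PM UTC (May 11).
Add 7 hours 4 minutes layover in Kestrel Bay → 7:06 PM UTC.
Add 12 hours 30 minutes leg 4 → 7:36 AM UTC (May 12).
Chatham Islands is UTC+12:45, so local arrival = 7:36 AM + 12:45 = 8:21 PM on May 12.

8:21 PM on May 12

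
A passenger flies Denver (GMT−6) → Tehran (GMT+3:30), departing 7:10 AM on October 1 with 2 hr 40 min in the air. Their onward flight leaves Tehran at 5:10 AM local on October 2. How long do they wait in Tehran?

9 hours 50 minutes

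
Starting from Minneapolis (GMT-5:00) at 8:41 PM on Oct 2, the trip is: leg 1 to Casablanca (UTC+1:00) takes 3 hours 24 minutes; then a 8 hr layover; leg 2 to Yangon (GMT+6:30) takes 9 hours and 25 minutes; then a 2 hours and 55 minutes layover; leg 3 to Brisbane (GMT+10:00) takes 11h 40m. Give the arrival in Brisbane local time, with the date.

Convert departure to UTC: 8:41 PM + 5:00 = 1:41 AM UTC on Oct 3.
Add 3 hours 24 minutes leg 1 → 5:05 AM UTC.
Add 8 hours layover in Casablanca → 1:05 PM UTC.
Add 9 hours 25 minutes leg 2 → 10:30 PM UTC.
Add 2 hours 55 minutes layover in Yangon → 1:25 AM UTC (Oct 4).
Add 11 hours and 40 minutes leg 3 → 1:05 PM UTC.
Brisbane is UTC+10:00, so local arrival = 1:05 PM + 10:00 = 11:05 PM on Oct 4.

11:05 PM on October 4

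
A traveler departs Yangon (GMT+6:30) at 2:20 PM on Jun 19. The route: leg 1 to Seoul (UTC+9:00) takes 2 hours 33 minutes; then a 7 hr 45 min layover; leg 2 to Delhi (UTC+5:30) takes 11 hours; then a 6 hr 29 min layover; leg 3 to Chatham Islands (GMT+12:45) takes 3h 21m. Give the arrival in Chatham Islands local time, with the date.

3:43 AM on June 21

Convert departure to UTC: 2:20 PM − 6:30 = 7:50 AM UTC on Jun 19.
Add 2 hours and 33 minutes leg 1 → 10:23 AM UTC.
Add 7 hours 45 minutes layover in Seoul → 6:08 PM UTC.
Add 11 hours leg 2 → 5:08 AM UTC (Jun 20).
Add 6 hours 29 minutes layover in Delhi → 11:37 AM UTC.
Add 3 hours 21 minutes leg 3 → 2:58 PM UTC.
Chatham Islands is UTC+12:45, so local arrival = 2:58 PM + 12:45 = 3:43 AM on Jun 21.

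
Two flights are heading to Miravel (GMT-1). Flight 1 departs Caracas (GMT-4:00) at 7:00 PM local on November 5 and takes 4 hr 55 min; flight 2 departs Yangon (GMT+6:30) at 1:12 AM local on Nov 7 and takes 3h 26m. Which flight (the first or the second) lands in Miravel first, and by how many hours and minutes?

Flight 1 in UTC: 7:00 PM + 4:00 = 11:00 PM on Nov 5.
+4 hours and 55 minutes → arrive 3:55 AM UTC on Nov 6.
Flight 2 in UTC: 1:12 AM − 6:30 = 6:42 PM on Nov 6.
+3 hours and 26 minutes → arrive 10:08 PM UTC on Nov 6.
Flight 1 lands earlier by 18 hours 13 minutes.

the first, by 18 hours 13 minutes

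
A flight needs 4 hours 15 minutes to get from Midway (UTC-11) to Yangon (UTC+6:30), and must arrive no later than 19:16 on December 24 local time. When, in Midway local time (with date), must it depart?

Target arrival in UTC: 19:16 − 6:30 = 12:46 on Dec 24.
Subtract 4 hours 15 minutes → departure 08:31 UTC on Dec 24.
Midway is UTC−11:00: 08:31 − 11:00 = 21:31 on Dec 23.

21:31 on December 23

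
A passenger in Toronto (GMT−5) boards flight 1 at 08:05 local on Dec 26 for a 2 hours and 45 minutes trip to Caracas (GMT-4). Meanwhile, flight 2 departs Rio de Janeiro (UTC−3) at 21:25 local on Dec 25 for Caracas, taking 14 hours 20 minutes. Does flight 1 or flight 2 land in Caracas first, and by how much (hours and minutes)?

the second, by 1 hour 5 minutes

Flight 1 in UTC: 08:05 + 5:00 = 13:05 on Dec 26.
+2 hours and 45 minutes → arrive 15:50 UTC on Dec 26.
Flight 2 in UTC: 21:25 + 3:00 = 00:25 on Dec 26.
+14 hours and 20 minutes → arrive 14:45 UTC on Dec 26.
Flight 2 lands earlier by 1 hour 5 minutes.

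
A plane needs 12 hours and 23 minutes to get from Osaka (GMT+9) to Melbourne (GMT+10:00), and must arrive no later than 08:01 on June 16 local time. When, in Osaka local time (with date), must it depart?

18:38 on June 15

Target arrival in UTC: 08:01 − 10:00 = 22:01 on Jun 15.
Subtract 12 hours 23 minutes → departure 09:38 UTC on Jun 15.
Osaka is UTC+9:00: 09:38 + 9:00 = 18:38 on Jun 15.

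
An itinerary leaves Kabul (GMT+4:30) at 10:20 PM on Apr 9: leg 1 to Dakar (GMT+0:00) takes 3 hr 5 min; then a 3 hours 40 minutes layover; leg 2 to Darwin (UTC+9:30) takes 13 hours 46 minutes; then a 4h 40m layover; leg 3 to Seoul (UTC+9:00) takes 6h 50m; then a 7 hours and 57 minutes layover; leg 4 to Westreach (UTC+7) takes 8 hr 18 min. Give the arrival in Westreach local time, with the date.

1:06 AM on April 12

Convert departure to UTC: 10:20 PM − 4:30 = 5:50 PM UTC on Apr 9.
Add 3 hours and 5 minutes leg 1 → 8:55 PM UTC.
Add 3 hours and 40 minutes layover in Dakar → 12:35 AM UTC (Apr 10).
Add 13 hours and 46 minutes leg 2 → 2:21 PM UTC.
Add 4 hours 40 minutes layover in Darwin → 7:01 PM UTC.
Add 6 hours 50 minutes leg 3 → 1:51 AM UTC (Apr 11).
Add 7 hours and 57 minutes layover in Seoul → 9:48 AM UTC.
Add 8 hours 18 minutes leg 4 → 6:06 PM UTC.
Westreach is UTC+7:00, so local arrival = 6:06 PM + 7:00 = 1:06 AM on Apr 12.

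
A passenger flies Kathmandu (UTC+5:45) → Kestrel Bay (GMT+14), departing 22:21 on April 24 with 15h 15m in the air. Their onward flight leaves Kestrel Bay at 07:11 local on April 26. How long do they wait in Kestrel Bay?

9 hours 20 minutes

Convert departure to UTC: 22:21 − 5:45 = 16:36 UTC on Apr 24.
Add 15 hours 15 minutes flight time → 07:51 UTC (Apr 25).
Kestrel Bay is UTC+14:00, so local arrival = 07:51 + 14:00 = 21:51 on Apr 25.
Layover = 07:11 − 21:51 (+1 day) = 9 hours 20 minutes.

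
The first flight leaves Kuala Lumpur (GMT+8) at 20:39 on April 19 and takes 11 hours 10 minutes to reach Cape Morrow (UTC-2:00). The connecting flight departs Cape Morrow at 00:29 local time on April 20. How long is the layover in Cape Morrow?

2 hours 40 minutes

Convert departure to UTC: 20:39 − 8:00 = 12:39 UTC on Apr 19.
Add 11 hours 10 minutes flight time → 23:49 UTC.
Cape Morrow is UTC−2:00, so local arrival = 23:49 − 2:00 = 21:49 on Apr 19.
Layover = 00:29 − 21:49 (+1 day) = 2 hours 40 minutes.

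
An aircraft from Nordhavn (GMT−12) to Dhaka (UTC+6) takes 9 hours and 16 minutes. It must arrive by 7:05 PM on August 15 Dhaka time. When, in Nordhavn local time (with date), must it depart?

3:49 PM on Aug 14

Target arrival in UTC: 7:05 PM − 6:00 = 1:05 PM on Aug 15.
Subtract 9 hours and 16 minutes → departure 3:49 AM UTC on Aug 15.
Nordhavn is UTC−12:00: 3:49 AM − 12:00 = 3:49 PM on Aug 14.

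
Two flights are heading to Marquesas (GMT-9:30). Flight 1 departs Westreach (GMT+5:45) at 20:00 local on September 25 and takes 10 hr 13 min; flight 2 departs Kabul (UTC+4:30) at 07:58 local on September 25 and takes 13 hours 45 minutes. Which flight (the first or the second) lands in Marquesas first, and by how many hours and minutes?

Flight 1 in UTC: 20:00 − 5:45 = 14:15 on Sep 25.
+10 hours and 13 minutes → arrive 00:28 UTC on Sep 26.
Flight 2 in UTC: 07:58 − 4:30 = 03:28 on Sep 25.
+13 hours 45 minutes → arrive 17:13 UTC on Sep 25.
Flight 2 lands earlier by 7 hours 15 minutes.

the second, by 7 hours 15 minutes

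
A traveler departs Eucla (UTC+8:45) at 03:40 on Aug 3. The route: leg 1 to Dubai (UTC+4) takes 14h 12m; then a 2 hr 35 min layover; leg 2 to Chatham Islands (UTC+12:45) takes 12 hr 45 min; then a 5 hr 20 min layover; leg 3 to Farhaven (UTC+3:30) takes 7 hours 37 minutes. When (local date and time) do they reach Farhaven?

16:54 on August 4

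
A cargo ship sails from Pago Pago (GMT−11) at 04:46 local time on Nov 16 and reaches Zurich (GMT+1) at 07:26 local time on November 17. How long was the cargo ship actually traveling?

Departure in UTC: 04:46 + 11:00 = 15:46 on Nov 16.
Arrival in UTC: 07:26 − 1:00 = 06:26 on Nov 17.
Elapsed = 06:26 − 15:46 (+1 day) = 14 hours 40 minutes.

14 hours 40 minutes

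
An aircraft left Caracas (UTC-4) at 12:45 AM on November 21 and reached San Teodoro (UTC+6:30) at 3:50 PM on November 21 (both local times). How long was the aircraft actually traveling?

San Teodoro is 10:30 ahead of Caracas.
Clock-face elapsed time (ignoring zones) is 15 hours 5 minutes.
Actual elapsed = 15 hours 5 minutes − 10:30 = 4 hours 35 minutes.

4 hours 35 minutes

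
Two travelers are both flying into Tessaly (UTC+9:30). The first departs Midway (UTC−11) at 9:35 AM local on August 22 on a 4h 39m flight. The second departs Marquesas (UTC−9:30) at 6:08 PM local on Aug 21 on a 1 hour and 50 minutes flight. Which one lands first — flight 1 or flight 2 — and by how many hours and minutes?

the second, by 19 hours 46 minutes

Flight 1 in UTC: 9:35 AM + 11:00 = 8:35 PM on Aug 22.
+4 hours 39 minutes → arrive 1:14 AM UTC on Aug 23.
Flight 2 in UTC: 6:08 PM + 9:30 = 3:38 AM on Aug 22.
+1 hour and 50 minutes → arrive 5:28 AM UTC on Aug 22.
Flight 2 lands earlier by 19 hours 46 minutes.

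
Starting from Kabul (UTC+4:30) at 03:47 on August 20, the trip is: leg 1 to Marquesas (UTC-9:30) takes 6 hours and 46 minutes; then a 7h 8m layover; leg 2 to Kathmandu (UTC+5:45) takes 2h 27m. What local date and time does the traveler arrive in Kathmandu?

Convert departure to UTC: 03:47 − 4:30 = 23:17 UTC on Aug 19.
Add 6 hours and 46 minutes leg 1 → 06:03 UTC (Aug 20).
Add 7 hours and 8 minutes layover in Marquesas → 13:11 UTC.
Add 2 hours 27 minutes leg 2 → 15:38 UTC.
Kathmandu is UTC+5:45, so local arrival = 15:38 + 5:45 = 21:23 on Aug 20.

21:23 on August 20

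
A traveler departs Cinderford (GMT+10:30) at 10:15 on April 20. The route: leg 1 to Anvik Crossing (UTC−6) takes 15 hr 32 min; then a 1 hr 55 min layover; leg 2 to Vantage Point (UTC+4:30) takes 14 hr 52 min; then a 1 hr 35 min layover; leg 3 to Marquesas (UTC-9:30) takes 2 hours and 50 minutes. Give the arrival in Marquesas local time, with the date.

Convert departure to UTC: 10:15 − 10:30 = 23:45 UTC on Apr 19.
Add 15 hours 32 minutes leg 1 → 15:17 UTC (Apr 20).
Add 1 hour 55 minutes layover in Anvik Crossing → 17:12 UTC.
Add 14 hours and 52 minutes leg 2 → 08:04 UTC (Apr 21).
Add 1 hour 35 minutes layover in Vantage Point → 09:39 UTC.
Add 2 hours 50 minutes leg 3 → 12:29 UTC.
Marquesas is UTC−9:30, so local arrival = 12:29 − 9:30 = 02:59 on Apr 21.

02:59 on April 21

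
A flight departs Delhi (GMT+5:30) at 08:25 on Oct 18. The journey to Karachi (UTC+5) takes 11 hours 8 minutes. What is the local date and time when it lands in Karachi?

19:03 on Oct 18

Convert departure to UTC: 08:25 − 5:30 = 02:55 UTC on Oct 18.
Add 11 hours 8 minutes travel time → 14:03 UTC.
Karachi is UTC+5:00, so local arrival = 14:03 + 5:00 = 19:03 on Oct 18.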